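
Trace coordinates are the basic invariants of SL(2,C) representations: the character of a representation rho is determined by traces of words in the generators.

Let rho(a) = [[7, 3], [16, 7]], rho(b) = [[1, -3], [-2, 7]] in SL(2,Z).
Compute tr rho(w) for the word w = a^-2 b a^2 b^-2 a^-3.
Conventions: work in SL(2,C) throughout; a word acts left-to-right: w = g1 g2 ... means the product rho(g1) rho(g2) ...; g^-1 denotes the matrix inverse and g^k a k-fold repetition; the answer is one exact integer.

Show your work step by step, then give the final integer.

152526806

rho(a^-1) = [[7, -3], [-16, 7]]
... * rho(a^-1) = [[7, -3], [-16, 7]]  ->  [[97, -42], [-224, 97]]
... * rho(b) = [[1, -3], [-2, 7]]  ->  [[181, -585], [-418, 1351]]
... * rho(a) = [[7, 3], [16, 7]]  ->  [[-8093, -3552], [18690, 8203]]
... * rho(a) = [[7, 3], [16, 7]]  ->  [[-113483, -49143], [262078, 113491]]
... * rho(b^-1) = [[7, 3], [2, 1]]  ->  [[-892667, -389592], [2061528, 899725]]
... * rho(b^-1) = [[7, 3], [2, 1]]  ->  [[-7027853, -3067593], [16230146, 7084309]]
... * rho(a^-1) = [[7, -3], [-16, 7]]  ->  [[-113483, -389592], [262078, 899725]]
... * rho(a^-1) = [[7, -3], [-16, 7]]  ->  [[5439091, -2386695], [-12561054, 5511841]]
... * rho(a^-1) = [[7, -3], [-16, 7]]  ->  [[76260757, -33024138], [-176116834, 76266049]]
tr = 76260757 + 76266049 = 152526806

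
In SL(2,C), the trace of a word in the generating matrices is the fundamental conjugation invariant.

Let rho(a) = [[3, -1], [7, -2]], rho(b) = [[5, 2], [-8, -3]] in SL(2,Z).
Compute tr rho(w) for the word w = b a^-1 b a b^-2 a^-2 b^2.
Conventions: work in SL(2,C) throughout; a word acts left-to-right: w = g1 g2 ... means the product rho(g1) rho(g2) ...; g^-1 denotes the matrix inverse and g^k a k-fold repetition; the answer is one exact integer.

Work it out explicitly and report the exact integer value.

rho(b) = [[5, 2], [-8, -3]]
... * rho(a^-1) = [[-2, 1], [-7, 3]]  ->  [[-24, 11], [37, -17]]
... * rho(b) = [[5, 2], [-8, -3]]  ->  [[-208, -81], [321, 125]]
... * rho(a) = [[3, -1], [7, -2]]  ->  [[-1191, 370], [1838, -571]]
... * rho(b^-1) = [[-3, -2], [8, 5]]  ->  [[6533, 4232], [-10082, -6531]]
... * rho(b^-1) = [[-3, -2], [8, 5]]  ->  [[14257, 8094], [-22002, -12491]]
... * rho(a^-1) = [[-2, 1], [-7, 3]]  ->  [[-85172, 38539], [131441, -59475]]
... * rho(a^-1) = [[-2, 1], [-7, 3]]  ->  [[-99429, 30445], [153443, -46984]]
... * rho(b) = [[5, 2], [-8, -3]]  ->  [[-740705, -290193], [1143087, 447838]]
... * rho(b) = [[5, 2], [-8, -3]]  ->  [[-1381981, -610831], [2132731, 942660]]
tr = -1381981 + 942660 = -439321

-439321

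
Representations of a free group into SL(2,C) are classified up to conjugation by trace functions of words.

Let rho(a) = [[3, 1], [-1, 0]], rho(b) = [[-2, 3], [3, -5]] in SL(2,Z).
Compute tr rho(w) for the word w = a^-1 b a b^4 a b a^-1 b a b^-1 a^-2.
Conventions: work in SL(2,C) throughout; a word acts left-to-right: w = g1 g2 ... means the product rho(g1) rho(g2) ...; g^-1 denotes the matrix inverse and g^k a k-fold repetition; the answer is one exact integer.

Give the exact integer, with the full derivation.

rho(a^-1) = [[0, -1], [1, 3]]
... * rho(b) = [[-2, 3], [3, -5]]  ->  [[-3, 5], [7, -12]]
... * rho(a) = [[3, 1], [-1, 0]]  ->  [[-14, -3], [33, 7]]
... * rho(b) = [[-2, 3], [3, -5]]  ->  [[19, -27], [-45, 64]]
... * rho(b) = [[-2, 3], [3, -5]]  ->  [[-119, 192], [282, -455]]
... * rho(b) = [[-2, 3], [3, -5]]  ->  [[814, -1317], [-1929, 3121]]
... * rho(b) = [[-2, 3], [3, -5]]  ->  [[-5579, 9027], [13221, -21392]]
... * rho(a) = [[3, 1], [-1, 0]]  ->  [[-25764, -5579], [61055, 13221]]
... * rho(b) = [[-2, 3], [3, -5]]  ->  [[34791, -49397], [-82447, 117060]]
... * rho(a^-1) = [[0, -1], [1, 3]]  ->  [[-49397, -182982], [117060, 433627]]
... * rho(b) = [[-2, 3], [3, -5]]  ->  [[-450152, 766719], [1066761, -1816955]]
... * rho(a) = [[3, 1], [-1, 0]]  ->  [[-2117175, -450152], [5017238, 1066761]]
... * rho(b^-1) = [[-5, -3], [-3, -2]]  ->  [[11936331, 7251829], [-28286473, -17185236]]
... * rho(a^-1) = [[0, -1], [1, 3]]  ->  [[7251829, 9819156], [-17185236, -23269235]]
... * rho(a^-1) = [[0, -1], [1, 3]]  ->  [[9819156, 22205639], [-23269235, -52622469]]
tr = 9819156 + -52622469 = -42803313

-42803313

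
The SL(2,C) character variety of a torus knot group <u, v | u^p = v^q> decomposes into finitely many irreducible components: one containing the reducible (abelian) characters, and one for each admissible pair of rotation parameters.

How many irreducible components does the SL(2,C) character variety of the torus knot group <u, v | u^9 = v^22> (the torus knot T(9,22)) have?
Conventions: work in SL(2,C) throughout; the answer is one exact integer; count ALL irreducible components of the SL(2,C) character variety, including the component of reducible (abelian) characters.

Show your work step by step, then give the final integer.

For T(9,22): irreducibility forces the central element u^9 = v^22 to one of +I, -I.
On an irreducible component, tr(u) is locked at 2*cos(pi*alpha/9) for some alpha in 1..8, and tr(v) at 2*cos(pi*beta/22) for some beta in 1..21.
u^9 = (-1)^alpha I and v^22 = (-1)^beta I must agree, so alpha and beta have equal parity.
count pairs: odd alpha (4 choices) x odd beta (11), plus even alpha (4) x even beta (10): 4*11 + 4*10 = 84.
Total: 84 irreducible-character components + 1 reducible (abelian) component = 85.

85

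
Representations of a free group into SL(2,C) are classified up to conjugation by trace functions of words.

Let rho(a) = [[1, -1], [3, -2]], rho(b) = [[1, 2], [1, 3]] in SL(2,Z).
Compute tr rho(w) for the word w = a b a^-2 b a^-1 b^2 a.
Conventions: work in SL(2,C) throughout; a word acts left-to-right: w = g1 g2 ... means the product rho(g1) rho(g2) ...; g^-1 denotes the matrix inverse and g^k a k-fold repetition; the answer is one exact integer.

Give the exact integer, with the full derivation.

rho(a) = [[1, -1], [3, -2]]
... * rho(b) = [[1, 2], [1, 3]]  ->  [[0, -1], [1, 0]]
... * rho(a^-1) = [[-2, 1], [-3, 1]]  ->  [[3, -1], [-2, 1]]
... * rho(a^-1) = [[-2, 1], [-3, 1]]  ->  [[-3, 2], [1, -1]]
... * rho(b) = [[1, 2], [1, 3]]  ->  [[-1, 0], [0, -1]]
... * rho(a^-1) = [[-2, 1], [-3, 1]]  ->  [[2, -1], [3, -1]]
... * rho(b) = [[1, 2], [1, 3]]  ->  [[1, 1], [2, 3]]
... * rho(b) = [[1, 2], [1, 3]]  ->  [[2, 5], [5, 13]]
... * rho(a) = [[1, -1], [3, -2]]  ->  [[17, -12], [44, -31]]
tr = 17 + -31 = -14

-14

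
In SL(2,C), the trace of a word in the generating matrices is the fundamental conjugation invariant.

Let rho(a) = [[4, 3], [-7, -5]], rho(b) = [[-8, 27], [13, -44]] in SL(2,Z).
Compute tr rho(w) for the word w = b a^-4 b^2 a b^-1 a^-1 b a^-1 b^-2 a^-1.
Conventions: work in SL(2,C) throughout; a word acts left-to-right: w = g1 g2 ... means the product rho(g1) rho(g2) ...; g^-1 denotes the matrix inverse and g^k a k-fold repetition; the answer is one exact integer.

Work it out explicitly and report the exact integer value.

-178200077380

rho(b) = [[-8, 27], [13, -44]]
... * rho(a^-1) = [[-5, -3], [7, 4]]  ->  [[229, 132], [-373, -215]]
... * rho(a^-1) = [[-5, -3], [7, 4]]  ->  [[-221, -159], [360, 259]]
... * rho(a^-1) = [[-5, -3], [7, 4]]  ->  [[-8, 27], [13, -44]]
... * rho(a^-1) = [[-5, -3], [7, 4]]  ->  [[229, 132], [-373, -215]]
... * rho(b) = [[-8, 27], [13, -44]]  ->  [[-116, 375], [189, -611]]
... * rho(b) = [[-8, 27], [13, -44]]  ->  [[5803, -19632], [-9455, 31987]]
... * rho(a) = [[4, 3], [-7, -5]]  ->  [[160636, 115569], [-261729, -188300]]
... * rho(b^-1) = [[-44, -27], [-13, -8]]  ->  [[-8570381, -5261724], [13963976, 8573083]]
... * rho(a^-1) = [[-5, -3], [7, 4]]  ->  [[6019837, 4664247], [-9808299, -7599596]]
... * rho(b) = [[-8, 27], [13, -44]]  ->  [[12476515, -42691269], [-20328356, 69558151]]
... * rho(a^-1) = [[-5, -3], [7, 4]]  ->  [[-361221458, -208194621], [588548837, 339217672]]
... * rho(b^-1) = [[-44, -27], [-13, -8]]  ->  [[18600274225, 11418536334], [-30305978564, -18604559975]]
... * rho(b^-1) = [[-44, -27], [-13, -8]]  ->  [[-966853038242, -593555694747], [1575322336491, 967097901028]]
... * rho(a^-1) = [[-5, -3], [7, 4]]  ->  [[679375327981, 526336335738], [-1106926375259, -857575405361]]
tr = 679375327981 + -857575405361 = -178200077380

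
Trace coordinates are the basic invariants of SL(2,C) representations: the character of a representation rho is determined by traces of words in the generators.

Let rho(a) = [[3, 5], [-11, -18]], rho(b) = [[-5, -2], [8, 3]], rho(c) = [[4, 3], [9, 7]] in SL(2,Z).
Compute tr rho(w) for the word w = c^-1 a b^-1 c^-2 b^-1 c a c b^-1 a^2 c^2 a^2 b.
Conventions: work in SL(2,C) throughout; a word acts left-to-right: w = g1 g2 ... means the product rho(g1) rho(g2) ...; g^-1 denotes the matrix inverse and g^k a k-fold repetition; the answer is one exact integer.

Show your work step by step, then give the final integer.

rho(c^-1) = [[7, -3], [-9, 4]]
... * rho(a) = [[3, 5], [-11, -18]]  ->  [[54, 89], [-71, -117]]
... * rho(b^-1) = [[3, 2], [-8, -5]]  ->  [[-550, -337], [723, 443]]
... * rho(c^-1) = [[7, -3], [-9, 4]]  ->  [[-817, 302], [1074, -397]]
... * rho(c^-1) = [[7, -3], [-9, 4]]  ->  [[-8437, 3659], [11091, -4810]]
... * rho(b^-1) = [[3, 2], [-8, -5]]  ->  [[-54583, -35169], [71753, 46232]]
... * rho(c) = [[4, 3], [9, 7]]  ->  [[-534853, -409932], [703100, 538883]]
... * rho(a) = [[3, 5], [-11, -18]]  ->  [[2904693, 4704511], [-3818413, -6184394]]
... * rho(c) = [[4, 3], [9, 7]]  ->  [[53959371, 41645656], [-70933198, -54745997]]
... * rho(b^-1) = [[3, 2], [-8, -5]]  ->  [[-171287135, -100309538], [225168382, 131863589]]
... * rho(a) = [[3, 5], [-11, -18]]  ->  [[589543513, 949136009], [-774994333, -1247702692]]
... * rho(a) = [[3, 5], [-11, -18]]  ->  [[-8671865560, -14136730597], [11399746613, 18583676791]]
... * rho(c) = [[4, 3], [9, 7]]  ->  [[-161918037613, -124972710859], [212852077571, 164284977376]]
... * rho(c) = [[4, 3], [9, 7]]  ->  [[-1772426548183, -1360563088852], [2329973106668, 1788551074345]]
... * rho(a) = [[3, 5], [-11, -18]]  ->  [[9648914332823, 15628002858421], [-12684142497791, -20544053804870]]
... * rho(a) = [[3, 5], [-11, -18]]  ->  [[-142961288444162, -233059479787463], [187932164360197, 306372255998705]]
... * rho(b) = [[-5, -2], [8, 3]]  ->  [[-1149669396078894, -413255862474065], [1511317226188655, 543252439275721]]
tr = -1149669396078894 + 543252439275721 = -606416956803173

-606416956803173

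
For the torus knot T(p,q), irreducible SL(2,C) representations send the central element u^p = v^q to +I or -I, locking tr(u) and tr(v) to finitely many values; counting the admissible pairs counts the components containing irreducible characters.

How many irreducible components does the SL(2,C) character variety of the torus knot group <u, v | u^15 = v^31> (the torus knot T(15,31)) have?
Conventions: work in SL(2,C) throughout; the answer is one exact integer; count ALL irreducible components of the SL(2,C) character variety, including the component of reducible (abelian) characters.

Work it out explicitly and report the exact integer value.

211

For T(15,31): irreducibility forces the central element u^15 = v^31 to one of +I, -I.
On an irreducible component, tr(u) is locked at 2*cos(pi*alpha/15) for some alpha in 1..14, and tr(v) at 2*cos(pi*beta/31) for some beta in 1..30.
Consistency of u^15 = (-1)^alpha I with v^31 = (-1)^beta I forces alpha = beta (mod 2).
Enumerate parity-matched pairs: 7*15 odd-odd plus 7*15 even-even gives 210.
components with irreducible characters: 210; plus the single component of reducible (abelian) characters: total 211.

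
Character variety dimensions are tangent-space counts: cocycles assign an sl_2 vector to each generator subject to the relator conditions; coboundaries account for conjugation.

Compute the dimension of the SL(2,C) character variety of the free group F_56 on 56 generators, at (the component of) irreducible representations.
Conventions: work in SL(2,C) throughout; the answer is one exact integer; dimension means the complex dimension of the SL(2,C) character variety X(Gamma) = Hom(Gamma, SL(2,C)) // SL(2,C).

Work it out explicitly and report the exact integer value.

The free group F_56: 56 generators, no relators.
So Z^1 = (sl_2)^56 in full: dim Z^1 = 168.
At an irreducible rho the centralizer of the image in sl_2 is 0, so the coboundary map sl_2 -> Z^1 is injective: dim B^1 = 3.
dim H^1 = 168 - 3 = 165, which is dim X.

165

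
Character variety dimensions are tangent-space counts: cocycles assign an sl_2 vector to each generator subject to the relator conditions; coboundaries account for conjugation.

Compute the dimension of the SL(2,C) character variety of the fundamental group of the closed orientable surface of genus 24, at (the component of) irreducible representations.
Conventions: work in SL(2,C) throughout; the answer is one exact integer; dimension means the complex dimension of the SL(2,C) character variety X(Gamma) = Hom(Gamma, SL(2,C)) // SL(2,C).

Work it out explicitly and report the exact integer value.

138

The genus-24 surface group: 2g = 48 generators, one relator prod [a_i, b_i].
Unconstrained cocycle data is one sl_2 vector per generator (144 dimensions), cut by the relator condition d_2(z) = 0.
H^2 = coker(d_2) is dual to H^0 = 0 at irreducible rho (Poincare duality), so d_2 is onto: dim Z^1 = 141.
Coboundaries contribute dim B^1 = 3 (injective at irreducible rho).
dim H^1 = 141 - 3 = 138 = dim X.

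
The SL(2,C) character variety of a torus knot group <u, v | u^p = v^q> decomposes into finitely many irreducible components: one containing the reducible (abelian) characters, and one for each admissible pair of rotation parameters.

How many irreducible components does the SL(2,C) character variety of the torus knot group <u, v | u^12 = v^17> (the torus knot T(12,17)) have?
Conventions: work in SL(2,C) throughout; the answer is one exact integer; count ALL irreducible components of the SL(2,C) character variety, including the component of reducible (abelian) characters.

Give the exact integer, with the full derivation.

In the torus knot group T(12,17), u^12 = v^17 is central, so an irreducible representation sends it to +I or -I (Schur).
So on each irreducible component the traces are pinned: tr(u) = 2*cos(pi*alpha/12) with 1 <= alpha <= 11, tr(v) = 2*cos(pi*beta/17) with 1 <= beta <= 16.
Consistency of u^12 = (-1)^alpha I with v^17 = (-1)^beta I forces alpha = beta (mod 2).
Counting: 6 odd alphas x 8 odd betas + 5 even alphas x 8 even betas = 48 + 40 = 88.
Total: 88 irreducible-character components + 1 reducible (abelian) component = 89.

89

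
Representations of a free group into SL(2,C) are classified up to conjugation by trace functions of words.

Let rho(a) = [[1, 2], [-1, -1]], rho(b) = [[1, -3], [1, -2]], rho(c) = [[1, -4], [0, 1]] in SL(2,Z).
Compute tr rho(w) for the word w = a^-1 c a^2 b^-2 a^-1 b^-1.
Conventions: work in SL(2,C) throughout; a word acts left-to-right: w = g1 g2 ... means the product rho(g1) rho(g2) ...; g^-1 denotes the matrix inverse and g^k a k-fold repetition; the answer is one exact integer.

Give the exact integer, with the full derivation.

-29

rho(a^-1) = [[-1, -2], [1, 1]]
... * rho(c) = [[1, -4], [0, 1]]  ->  [[-1, 2], [1, -3]]
... * rho(a) = [[1, 2], [-1, -1]]  ->  [[-3, -4], [4, 5]]
... * rho(a) = [[1, 2], [-1, -1]]  ->  [[1, -2], [-1, 3]]
... * rho(b^-1) = [[-2, 3], [-1, 1]]  ->  [[0, 1], [-1, 0]]
... * rho(b^-1) = [[-2, 3], [-1, 1]]  ->  [[-1, 1], [2, -3]]
... * rho(a^-1) = [[-1, -2], [1, 1]]  ->  [[2, 3], [-5, -7]]
... * rho(b^-1) = [[-2, 3], [-1, 1]]  ->  [[-7, 9], [17, -22]]
tr = -7 + -22 = -29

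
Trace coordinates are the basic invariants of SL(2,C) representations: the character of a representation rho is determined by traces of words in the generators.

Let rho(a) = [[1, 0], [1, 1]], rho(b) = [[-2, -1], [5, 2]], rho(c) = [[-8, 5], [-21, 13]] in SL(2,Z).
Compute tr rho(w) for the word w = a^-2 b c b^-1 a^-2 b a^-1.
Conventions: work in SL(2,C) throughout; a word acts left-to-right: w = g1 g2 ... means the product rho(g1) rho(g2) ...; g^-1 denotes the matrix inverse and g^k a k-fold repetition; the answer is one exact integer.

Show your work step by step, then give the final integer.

-377

rho(a^-1) = [[1, 0], [-1, 1]]
... * rho(a^-1) = [[1, 0], [-1, 1]]  ->  [[1, 0], [-2, 1]]
... * rho(b) = [[-2, -1], [5, 2]]  ->  [[-2, -1], [9, 4]]
... * rho(c) = [[-8, 5], [-21, 13]]  ->  [[37, -23], [-156, 97]]
... * rho(b^-1) = [[2, 1], [-5, -2]]  ->  [[189, 83], [-797, -350]]
... * rho(a^-1) = [[1, 0], [-1, 1]]  ->  [[106, 83], [-447, -350]]
... * rho(a^-1) = [[1, 0], [-1, 1]]  ->  [[23, 83], [-97, -350]]
... * rho(b) = [[-2, -1], [5, 2]]  ->  [[369, 143], [-1556, -603]]
... * rho(a^-1) = [[1, 0], [-1, 1]]  ->  [[226, 143], [-953, -603]]
tr = 226 + -603 = -377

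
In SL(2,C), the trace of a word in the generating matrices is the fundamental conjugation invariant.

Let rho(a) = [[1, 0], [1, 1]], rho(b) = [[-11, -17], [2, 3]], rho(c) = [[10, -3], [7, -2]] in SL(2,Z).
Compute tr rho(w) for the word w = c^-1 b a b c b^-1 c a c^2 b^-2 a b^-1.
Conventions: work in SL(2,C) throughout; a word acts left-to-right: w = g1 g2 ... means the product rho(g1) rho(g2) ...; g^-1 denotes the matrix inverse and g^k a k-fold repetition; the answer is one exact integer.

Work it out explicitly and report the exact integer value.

554676950471

rho(c^-1) = [[-2, 3], [-7, 10]]
... * rho(b) = [[-11, -17], [2, 3]]  ->  [[28, 43], [97, 149]]
... * rho(a) = [[1, 0], [1, 1]]  ->  [[71, 43], [246, 149]]
... * rho(b) = [[-11, -17], [2, 3]]  ->  [[-695, -1078], [-2408, -3735]]
... * rho(c) = [[10, -3], [7, -2]]  ->  [[-14496, 4241], [-50225, 14694]]
... * rho(b^-1) = [[3, 17], [-2, -11]]  ->  [[-51970, -293083], [-180063, -1015459]]
... * rho(c) = [[10, -3], [7, -2]]  ->  [[-2571281, 742076], [-8908843, 2571107]]
... * rho(a) = [[1, 0], [1, 1]]  ->  [[-1829205, 742076], [-6337736, 2571107]]
... * rho(c) = [[10, -3], [7, -2]]  ->  [[-13097518, 4003463], [-45379611, 13870994]]
... * rho(c) = [[10, -3], [7, -2]]  ->  [[-102950939, 31285628], [-356699152, 108396845]]
... * rho(b^-1) = [[3, 17], [-2, -11]]  ->  [[-371424073, -2094307871], [-1286891146, -7256250879]]
... * rho(b^-1) = [[3, 17], [-2, -11]]  ->  [[3074343523, 16723177340], [10651828320, 57941610187]]
... * rho(a) = [[1, 0], [1, 1]]  ->  [[19797520863, 16723177340], [68593438507, 57941610187]]
... * rho(b^-1) = [[3, 17], [-2, -11]]  ->  [[25946207909, 152602903931], [89897095147, 528730742562]]
tr = 25946207909 + 528730742562 = 554676950471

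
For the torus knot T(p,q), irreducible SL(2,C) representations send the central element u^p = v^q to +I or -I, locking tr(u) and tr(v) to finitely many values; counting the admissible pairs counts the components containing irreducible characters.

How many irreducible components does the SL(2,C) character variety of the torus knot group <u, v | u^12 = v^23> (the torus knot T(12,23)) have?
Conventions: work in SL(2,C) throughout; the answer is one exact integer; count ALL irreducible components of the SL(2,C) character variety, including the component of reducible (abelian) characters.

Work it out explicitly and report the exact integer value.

122

For T(12,23): irreducibility forces the central element u^12 = v^23 to one of +I, -I.
On an irreducible component, tr(u) is locked at 2*cos(pi*alpha/12) for some alpha in 1..11, and tr(v) at 2*cos(pi*beta/23) for some beta in 1..22.
u^12 = (-1)^alpha I and v^23 = (-1)^beta I must agree, so alpha and beta have equal parity.
Counting: 6 odd alphas x 11 odd betas + 5 even alphas x 11 even betas = 66 + 55 = 121.
components with irreducible characters: 121; plus the single component of reducible (abelian) characters: total 122.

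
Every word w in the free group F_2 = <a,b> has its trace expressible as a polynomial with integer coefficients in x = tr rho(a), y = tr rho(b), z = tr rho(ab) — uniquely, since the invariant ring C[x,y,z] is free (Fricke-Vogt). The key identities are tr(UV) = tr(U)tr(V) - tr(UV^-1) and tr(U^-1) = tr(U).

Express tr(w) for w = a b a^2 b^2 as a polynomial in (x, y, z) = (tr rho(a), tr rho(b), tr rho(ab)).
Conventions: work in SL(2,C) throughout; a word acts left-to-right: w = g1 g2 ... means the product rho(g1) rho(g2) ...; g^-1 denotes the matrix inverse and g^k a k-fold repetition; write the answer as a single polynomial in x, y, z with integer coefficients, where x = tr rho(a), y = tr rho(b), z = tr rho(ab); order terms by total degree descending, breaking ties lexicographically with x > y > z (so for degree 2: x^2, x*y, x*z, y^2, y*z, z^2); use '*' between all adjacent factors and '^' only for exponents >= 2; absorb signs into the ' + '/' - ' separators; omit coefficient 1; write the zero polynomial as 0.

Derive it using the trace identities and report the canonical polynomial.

next, tr(b a b a) = tr(a b) * tr(a b) - tr(1)   [split at repeated a] = z^2 - 2
tr(b a b) = tr(b) * tr(a b) - tr(a) = y*z - x
and tr(a b a^2 b) = tr(a) * tr(b a b a) - tr(b a b) = x*z^2 - y*z - x
next, tr(a b a) = tr(a) * tr(b a) - tr(b) = x*z - y
tr(a b a^2) = tr(a) * tr(a b a) - tr(a b) = x^2*z - x*y - z
and tr(a b a^2 b^2) = tr(b) * tr(a b a^2 b) - tr(a b a^2) = x*y*z^2 - x^2*z - y^2*z + z

x*y*z^2 - x^2*z - y^2*z + z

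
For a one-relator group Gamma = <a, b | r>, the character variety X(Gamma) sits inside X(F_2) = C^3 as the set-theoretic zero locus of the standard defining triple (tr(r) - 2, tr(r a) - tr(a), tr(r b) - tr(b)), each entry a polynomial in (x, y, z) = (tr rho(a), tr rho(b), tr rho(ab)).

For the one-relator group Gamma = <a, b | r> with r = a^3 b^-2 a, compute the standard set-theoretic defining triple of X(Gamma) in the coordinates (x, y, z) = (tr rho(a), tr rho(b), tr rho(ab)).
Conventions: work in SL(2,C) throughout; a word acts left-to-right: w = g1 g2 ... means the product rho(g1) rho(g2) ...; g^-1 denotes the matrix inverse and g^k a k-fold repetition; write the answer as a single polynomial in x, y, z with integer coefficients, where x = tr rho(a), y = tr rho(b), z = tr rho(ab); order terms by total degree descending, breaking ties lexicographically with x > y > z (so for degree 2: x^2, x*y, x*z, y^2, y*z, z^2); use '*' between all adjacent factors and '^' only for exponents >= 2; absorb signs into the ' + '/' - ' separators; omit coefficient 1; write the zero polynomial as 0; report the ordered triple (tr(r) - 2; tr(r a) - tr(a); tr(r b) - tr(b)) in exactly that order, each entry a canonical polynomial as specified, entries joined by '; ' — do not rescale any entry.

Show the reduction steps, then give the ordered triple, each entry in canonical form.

x^4*y^2 - x^3*y*z - x^4 - 3*x^2*y^2 + 2*x*y*z + 4*x^2 + y^2 - 4; x^5*y^2 - x^4*y*z - x^5 - 4*x^3*y^2 + 3*x^2*y*z + 5*x^3 + 3*x*y^2 - y*z - 6*x; x^3*y^2*z - x^2*y^3 - x^2*y*z^2 - x^3*z - x*y^2*z + 2*x^2*y + y^3 + y*z^2 + 2*x*z - 4*y

trace(a^2) = trace(a) * trace(a) - trace(1)  (reduce the a square) = x^2 - 2
trace(a^3) = trace(a) * trace(a^2) - trace(a)  (reduce the a square) = x^3 - 3*x
trace(a^4) = trace(a) * trace(a^3) - trace(a^2)  (reduce the a square) = x^4 - 4*x^2 + 2
trace(b a^2) = trace(a) * trace(b a) - trace(b)  (reduce the a square) = x*z - y
trace(a b a^2) = trace(a) * trace(b a^2) - trace(b a)  (reduce the a square) = x^2*z - x*y - z
trace(a^4 b) = trace(a) * trace(a b a^2) - trace(a b a)  (reduce the a square) = x^3*z - x^2*y - 2*x*z + y
trace(a^4 b^-1) = trace(a^4) * trace(b) - trace(a^4 b)  (eliminate b^-1) = x^4*y - x^3*z - 3*x^2*y + 2*x*z + y
trace(a^3 b^-2 a) = trace(a^4 b^-1) * trace(b) - trace(a^4)  (eliminate b^-1) = x^4*y^2 - x^3*y*z - x^4 - 3*x^2*y^2 + 2*x*y*z + 4*x^2 + y^2 - 2
trace(a^5) = trace(a) * trace(a^4) - trace(a^3) = x^5 - 5*x^3 + 5*x
trace(a^5 b) = trace(a) * trace(b a^4) - trace(b a^3) = x^4*z - x^3*y - 3*x^2*z + 2*x*y + z
trace(a^5 b^-1) = trace(a^5) * trace(b) - trace(a^5 b) = x^5*y - x^4*z - 4*x^3*y + 3*x^2*z + 3*x*y - z
trace(a^3 b^-2 a^2) = trace(a^5 b^-1) * trace(b) - trace(a^5) = x^5*y^2 - x^4*y*z - x^5 - 4*x^3*y^2 + 3*x^2*y*z + 5*x^3 + 3*x*y^2 - y*z - 5*x
trace(b a b a) = trace(a b) * trace(a b) - trace(1)  (split on a) = z^2 - 2
trace(b a b) = trace(b) * trace(a b) - trace(a)  (reduce the b square) = y*z - x
trace(a b a b a) = trace(a) * trace(b a b a) - trace(b a b)  (reduce the a square) = x*z^2 - y*z - x
trace(a b a^3 b) = trace(a) * trace(a b a b a) - trace(a b a b)  (reduce the a square) = x^2*z^2 - x*y*z - x^2 - z^2 + 2
trace(b^-1 a b a^3) = trace(a b a^3) * trace(b) - trace(a b a^3 b)  (eliminate b^-1) = x^3*y*z - x^2*y^2 - x^2*z^2 - x*y*z + x^2 + y^2 + z^2 - 2
trace(a^3 b^-2 a b) = trace(b^-1 a b a^3) * trace(b) - trace(b^-1 a b a^3 b)  (eliminate b^-1) = x^3*y^2*z - x^2*y^3 - x^2*y*z^2 - x^3*z - x*y^2*z + 2*x^2*y + y^3 + y*z^2 + 2*x*z - 3*y
assemble the triple (trace(r) - 2; trace(r a) - x; trace(r b) - y)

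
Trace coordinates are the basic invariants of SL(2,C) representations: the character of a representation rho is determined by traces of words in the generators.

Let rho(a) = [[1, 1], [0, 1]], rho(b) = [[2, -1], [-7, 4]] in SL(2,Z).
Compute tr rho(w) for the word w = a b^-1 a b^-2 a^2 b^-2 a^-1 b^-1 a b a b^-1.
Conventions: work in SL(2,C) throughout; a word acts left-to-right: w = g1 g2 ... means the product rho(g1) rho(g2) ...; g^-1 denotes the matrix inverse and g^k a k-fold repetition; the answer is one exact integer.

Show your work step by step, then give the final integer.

rho(a) = [[1, 1], [0, 1]]
... * rho(b^-1) = [[4, 1], [7, 2]]  ->  [[11, 3], [7, 2]]
... * rho(a) = [[1, 1], [0, 1]]  ->  [[11, 14], [7, 9]]
... * rho(b^-1) = [[4, 1], [7, 2]]  ->  [[142, 39], [91, 25]]
... * rho(b^-1) = [[4, 1], [7, 2]]  ->  [[841, 220], [539, 141]]
... * rho(a) = [[1, 1], [0, 1]]  ->  [[841, 1061], [539, 680]]
... * rho(a) = [[1, 1], [0, 1]]  ->  [[841, 1902], [539, 1219]]
... * rho(b^-1) = [[4, 1], [7, 2]]  ->  [[16678, 4645], [10689, 2977]]
... * rho(b^-1) = [[4, 1], [7, 2]]  ->  [[99227, 25968], [63595, 16643]]
... * rho(a^-1) = [[1, -1], [0, 1]]  ->  [[99227, -73259], [63595, -46952]]
... * rho(b^-1) = [[4, 1], [7, 2]]  ->  [[-115905, -47291], [-74284, -30309]]
... * rho(a) = [[1, 1], [0, 1]]  ->  [[-115905, -163196], [-74284, -104593]]
... * rho(b) = [[2, -1], [-7, 4]]  ->  [[910562, -536879], [583583, -344088]]
... * rho(a) = [[1, 1], [0, 1]]  ->  [[910562, 373683], [583583, 239495]]
... * rho(b^-1) = [[4, 1], [7, 2]]  ->  [[6258029, 1657928], [4010797, 1062573]]
tr = 6258029 + 1062573 = 7320602

7320602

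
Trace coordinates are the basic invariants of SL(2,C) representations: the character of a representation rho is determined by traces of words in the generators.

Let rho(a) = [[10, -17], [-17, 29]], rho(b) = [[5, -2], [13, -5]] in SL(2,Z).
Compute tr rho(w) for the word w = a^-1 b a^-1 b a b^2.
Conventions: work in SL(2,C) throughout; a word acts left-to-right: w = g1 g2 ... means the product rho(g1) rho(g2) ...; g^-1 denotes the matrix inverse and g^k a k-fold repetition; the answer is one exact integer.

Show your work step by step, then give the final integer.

39

rho(a^-1) = [[29, 17], [17, 10]]
... * rho(b) = [[5, -2], [13, -5]]  ->  [[366, -143], [215, -84]]
... * rho(a^-1) = [[29, 17], [17, 10]]  ->  [[8183, 4792], [4807, 2815]]
... * rho(b) = [[5, -2], [13, -5]]  ->  [[103211, -40326], [60630, -23689]]
... * rho(a) = [[10, -17], [-17, 29]]  ->  [[1717652, -2924041], [1009013, -1717691]]
... * rho(b) = [[5, -2], [13, -5]]  ->  [[-29424273, 11184901], [-17284918, 6570429]]
... * rho(b) = [[5, -2], [13, -5]]  ->  [[-1717652, 2924041], [-1009013, 1717691]]
tr = -1717652 + 1717691 = 39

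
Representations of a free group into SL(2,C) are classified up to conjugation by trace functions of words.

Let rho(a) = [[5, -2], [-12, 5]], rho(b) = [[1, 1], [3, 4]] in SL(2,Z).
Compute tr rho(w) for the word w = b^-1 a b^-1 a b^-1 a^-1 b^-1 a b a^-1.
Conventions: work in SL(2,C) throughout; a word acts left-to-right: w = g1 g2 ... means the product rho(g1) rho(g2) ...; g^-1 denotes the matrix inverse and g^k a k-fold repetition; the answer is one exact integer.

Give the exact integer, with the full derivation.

-1553498

rho(b^-1) = [[4, -1], [-3, 1]]
... * rho(a) = [[5, -2], [-12, 5]]  ->  [[32, -13], [-27, 11]]
... * rho(b^-1) = [[4, -1], [-3, 1]]  ->  [[167, -45], [-141, 38]]
... * rho(a) = [[5, -2], [-12, 5]]  ->  [[1375, -559], [-1161, 472]]
... * rho(b^-1) = [[4, -1], [-3, 1]]  ->  [[7177, -1934], [-6060, 1633]]
... * rho(a^-1) = [[5, 2], [12, 5]]  ->  [[12677, 4684], [-10704, -3955]]
... * rho(b^-1) = [[4, -1], [-3, 1]]  ->  [[36656, -7993], [-30951, 6749]]
... * rho(a) = [[5, -2], [-12, 5]]  ->  [[279196, -113277], [-235743, 95647]]
... * rho(b) = [[1, 1], [3, 4]]  ->  [[-60635, -173912], [51198, 146845]]
... * rho(a^-1) = [[5, 2], [12, 5]]  ->  [[-2390119, -990830], [2018130, 836621]]
tr = -2390119 + 836621 = -1553498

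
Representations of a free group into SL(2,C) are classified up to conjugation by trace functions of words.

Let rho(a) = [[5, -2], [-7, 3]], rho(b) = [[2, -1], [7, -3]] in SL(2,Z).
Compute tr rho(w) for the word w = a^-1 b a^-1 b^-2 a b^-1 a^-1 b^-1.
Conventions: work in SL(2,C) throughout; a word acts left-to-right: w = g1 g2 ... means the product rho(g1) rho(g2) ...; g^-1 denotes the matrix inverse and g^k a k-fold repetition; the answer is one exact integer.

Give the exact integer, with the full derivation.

rho(a^-1) = [[3, 2], [7, 5]]
... * rho(b) = [[2, -1], [7, -3]]  ->  [[20, -9], [49, -22]]
... * rho(a^-1) = [[3, 2], [7, 5]]  ->  [[-3, -5], [-7, -12]]
... * rho(b^-1) = [[-3, 1], [-7, 2]]  ->  [[44, -13], [105, -31]]
... * rho(b^-1) = [[-3, 1], [-7, 2]]  ->  [[-41, 18], [-98, 43]]
... * rho(a) = [[5, -2], [-7, 3]]  ->  [[-331, 136], [-791, 325]]
... * rho(b^-1) = [[-3, 1], [-7, 2]]  ->  [[41, -59], [98, -141]]
... * rho(a^-1) = [[3, 2], [7, 5]]  ->  [[-290, -213], [-693, -509]]
... * rho(b^-1) = [[-3, 1], [-7, 2]]  ->  [[2361, -716], [5642, -1711]]
tr = 2361 + -1711 = 650

650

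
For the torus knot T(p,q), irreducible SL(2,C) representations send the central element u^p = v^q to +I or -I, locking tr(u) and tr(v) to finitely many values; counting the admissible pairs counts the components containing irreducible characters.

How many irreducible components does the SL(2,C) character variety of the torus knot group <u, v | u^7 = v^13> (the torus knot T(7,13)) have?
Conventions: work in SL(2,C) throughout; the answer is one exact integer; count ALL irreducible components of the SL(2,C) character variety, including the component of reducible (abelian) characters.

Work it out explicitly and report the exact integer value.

Gamma = < u, v | u^7 = v^13 > (torus knot T(7,13)); the central element u^7 = v^13 acts as +I or -I in any irreducible SL(2,C) representation.
On an irreducible component, tr(u) is locked at 2*cos(pi*alpha/7) for some alpha in 1..6, and tr(v) at 2*cos(pi*beta/13) for some beta in 1..12.
u^7 = (-1)^alpha I and v^13 = (-1)^beta I must agree, so alpha and beta have equal parity.
Counting: 3 odd alphas x 6 odd betas + 3 even alphas x 6 even betas = 18 + 18 = 36.
Total: 36 irreducible-character components + 1 reducible (abelian) component = 37.

37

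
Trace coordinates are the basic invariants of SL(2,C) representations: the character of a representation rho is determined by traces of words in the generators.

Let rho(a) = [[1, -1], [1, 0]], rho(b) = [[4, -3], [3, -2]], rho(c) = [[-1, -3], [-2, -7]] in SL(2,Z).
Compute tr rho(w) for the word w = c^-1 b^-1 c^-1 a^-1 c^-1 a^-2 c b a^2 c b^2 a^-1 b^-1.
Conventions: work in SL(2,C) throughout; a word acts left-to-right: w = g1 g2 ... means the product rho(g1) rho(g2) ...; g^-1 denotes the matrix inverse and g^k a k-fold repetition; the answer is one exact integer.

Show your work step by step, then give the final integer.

226713

rho(c^-1) = [[-7, 3], [2, -1]]
... * rho(b^-1) = [[-2, 3], [-3, 4]]  ->  [[5, -9], [-1, 2]]
... * rho(c^-1) = [[-7, 3], [2, -1]]  ->  [[-53, 24], [11, -5]]
... * rho(a^-1) = [[0, 1], [-1, 1]]  ->  [[-24, -29], [5, 6]]
... * rho(c^-1) = [[-7, 3], [2, -1]]  ->  [[110, -43], [-23, 9]]
... * rho(a^-1) = [[0, 1], [-1, 1]]  ->  [[43, 67], [-9, -14]]
... * rho(a^-1) = [[0, 1], [-1, 1]]  ->  [[-67, 110], [14, -23]]
... * rho(c) = [[-1, -3], [-2, -7]]  ->  [[-153, -569], [32, 119]]
... * rho(b) = [[4, -3], [3, -2]]  ->  [[-2319, 1597], [485, -334]]
... * rho(a) = [[1, -1], [1, 0]]  ->  [[-722, 2319], [151, -485]]
... * rho(a) = [[1, -1], [1, 0]]  ->  [[1597, 722], [-334, -151]]
... * rho(c) = [[-1, -3], [-2, -7]]  ->  [[-3041, -9845], [636, 2059]]
... * rho(b) = [[4, -3], [3, -2]]  ->  [[-41699, 28813], [8721, -6026]]
... * rho(b) = [[4, -3], [3, -2]]  ->  [[-80357, 67471], [16806, -14111]]
... * rho(a^-1) = [[0, 1], [-1, 1]]  ->  [[-67471, -12886], [14111, 2695]]
... * rho(b^-1) = [[-2, 3], [-3, 4]]  ->  [[173600, -253957], [-36307, 53113]]
tr = 173600 + 53113 = 226713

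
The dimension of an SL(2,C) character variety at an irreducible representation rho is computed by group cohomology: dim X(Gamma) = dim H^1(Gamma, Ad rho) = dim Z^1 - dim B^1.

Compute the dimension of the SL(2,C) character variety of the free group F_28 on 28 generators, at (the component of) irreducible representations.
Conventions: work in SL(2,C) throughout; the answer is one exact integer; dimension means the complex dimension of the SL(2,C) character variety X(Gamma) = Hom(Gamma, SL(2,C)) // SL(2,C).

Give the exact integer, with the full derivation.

81

Here Gamma is free of rank 28 — no relator constrains a cocycle.
A cocycle picks one sl_2 vector per generator freely, giving dim Z^1 = 3*28 = 84.
dim B^1 = 3: the coboundary map is injective because an irreducible image has centralizer 0 in sl_2.
dim X = dim H^1 = dim Z^1 - dim B^1 = 84 - 3 = 81.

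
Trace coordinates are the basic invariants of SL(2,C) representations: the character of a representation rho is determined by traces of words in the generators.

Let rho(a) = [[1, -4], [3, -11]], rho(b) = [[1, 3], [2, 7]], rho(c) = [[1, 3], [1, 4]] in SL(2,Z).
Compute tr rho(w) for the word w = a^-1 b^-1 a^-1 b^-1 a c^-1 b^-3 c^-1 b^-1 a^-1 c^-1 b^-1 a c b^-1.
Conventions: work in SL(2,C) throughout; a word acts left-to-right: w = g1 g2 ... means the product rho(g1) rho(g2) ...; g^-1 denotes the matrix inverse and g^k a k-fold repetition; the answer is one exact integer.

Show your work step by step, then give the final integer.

rho(a^-1) = [[-11, 4], [-3, 1]]
... * rho(b^-1) = [[7, -3], [-2, 1]]  ->  [[-85, 37], [-23, 10]]
... * rho(a^-1) = [[-11, 4], [-3, 1]]  ->  [[824, -303], [223, -82]]
... * rho(b^-1) = [[7, -3], [-2, 1]]  ->  [[6374, -2775], [1725, -751]]
... * rho(a) = [[1, -4], [3, -11]]  ->  [[-1951, 5029], [-528, 1361]]
... * rho(c^-1) = [[4, -3], [-1, 1]]  ->  [[-12833, 10882], [-3473, 2945]]
... * rho(b^-1) = [[7, -3], [-2, 1]]  ->  [[-111595, 49381], [-30201, 13364]]
... * rho(b^-1) = [[7, -3], [-2, 1]]  ->  [[-879927, 384166], [-238135, 103967]]
... * rho(b^-1) = [[7, -3], [-2, 1]]  ->  [[-6927821, 3023947], [-1874879, 818372]]
... * rho(c^-1) = [[4, -3], [-1, 1]]  ->  [[-30735231, 23807410], [-8317888, 6443009]]
... * rho(b^-1) = [[7, -3], [-2, 1]]  ->  [[-262761437, 116013103], [-71111234, 31396673]]
... * rho(a^-1) = [[-11, 4], [-3, 1]]  ->  [[2542336498, -935032645], [688033555, -253048263]]
... * rho(c^-1) = [[4, -3], [-1, 1]]  ->  [[11104378637, -8562042139], [3005182483, -2317148928]]
... * rho(b^-1) = [[7, -3], [-2, 1]]  ->  [[94854734737, -41875178050], [25670575237, -11332696377]]
... * rho(a) = [[1, -4], [3, -11]]  ->  [[-30770799413, 81208019602], [-8327513894, 21977359199]]
... * rho(c) = [[1, 3], [1, 4]]  ->  [[50437220189, 232519680169], [13649845305, 62926895114]]
... * rho(b^-1) = [[7, -3], [-2, 1]]  ->  [[-111978819015, 81208019602], [-30304873093, 21977359199]]
tr = -111978819015 + 21977359199 = -90001459816

-90001459816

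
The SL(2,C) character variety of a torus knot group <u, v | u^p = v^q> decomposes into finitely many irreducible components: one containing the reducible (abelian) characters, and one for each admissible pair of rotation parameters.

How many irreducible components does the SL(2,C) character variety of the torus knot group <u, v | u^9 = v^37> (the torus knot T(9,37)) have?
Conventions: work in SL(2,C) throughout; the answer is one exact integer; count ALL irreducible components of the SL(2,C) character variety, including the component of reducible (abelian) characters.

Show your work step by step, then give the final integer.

145

For T(9,37): irreducibility forces the central element u^9 = v^37 to one of +I, -I.
On an irreducible component, tr(u) is locked at 2*cos(pi*alpha/9) for some alpha in 1..8, and tr(v) at 2*cos(pi*beta/37) for some beta in 1..36.
u^9 = (-1)^alpha I and v^37 = (-1)^beta I must agree, so alpha and beta have equal parity.
Enumerate parity-matched pairs: 4*18 odd-odd plus 4*18 even-even gives 144.
Total: 144 irreducible-character components + 1 reducible (abelian) component = 145.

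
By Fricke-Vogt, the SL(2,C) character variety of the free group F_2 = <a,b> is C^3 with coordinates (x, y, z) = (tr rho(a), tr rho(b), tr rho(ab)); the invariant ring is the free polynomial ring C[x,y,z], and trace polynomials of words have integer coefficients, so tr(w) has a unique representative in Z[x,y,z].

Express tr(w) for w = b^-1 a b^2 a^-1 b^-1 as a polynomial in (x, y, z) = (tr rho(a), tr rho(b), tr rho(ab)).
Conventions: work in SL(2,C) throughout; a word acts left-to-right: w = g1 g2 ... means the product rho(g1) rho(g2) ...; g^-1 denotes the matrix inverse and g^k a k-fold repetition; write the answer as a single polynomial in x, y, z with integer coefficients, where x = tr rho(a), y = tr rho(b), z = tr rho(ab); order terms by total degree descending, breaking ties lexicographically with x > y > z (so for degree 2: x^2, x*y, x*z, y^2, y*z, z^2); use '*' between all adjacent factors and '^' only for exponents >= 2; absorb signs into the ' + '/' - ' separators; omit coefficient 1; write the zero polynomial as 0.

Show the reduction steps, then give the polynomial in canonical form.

-x*y^3*z + x^2*y^2 + y^4 + y^2*z^2 - 4*y^2 + 2

apply: trace(b^2 a) = trace(b)*trace(a b) - trace(a) = y*z - x
trace(b^2) = trace(b)*trace(b) - trace(1) = y^2 - 2
use: trace(a b^2 a) = trace(a)*trace(b^2 a) - trace(b^2) = x*y*z - x^2 - y^2 + 2
apply: trace(a b a b) = trace(b a)*trace(b a) - trace(1) = z^2 - 2
apply: trace(a b a) = trace(a)*trace(b a) - trace(b) = x*z - y
trace(a b^2 a b) = trace(b)*trace(a b a b) - trace(a b a) = y*z^2 - x*z - y
trace(b^-1 a b^2 a) = trace(a b^2 a)*trace(b) - trace(a b^2 a b) = x*y^2*z - x^2*y - y^3 - y*z^2 + x*z + 3*y
apply: trace(a b^2 a^-1 b^-1) = trace(b^-1 a b^2)*trace(a) - trace(b^-1 a b^2 a) = -x*y^2*z + x^2*y + y^3 + y*z^2 - 3*y
use: trace(b^-1 a b^2 a^-1 b^-1) = trace(a b^2 a^-1 b^-1)*trace(b) - trace(a b^2 a^-1) = -x*y^3*z + x^2*y^2 + y^4 + y^2*z^2 - 4*y^2 + 2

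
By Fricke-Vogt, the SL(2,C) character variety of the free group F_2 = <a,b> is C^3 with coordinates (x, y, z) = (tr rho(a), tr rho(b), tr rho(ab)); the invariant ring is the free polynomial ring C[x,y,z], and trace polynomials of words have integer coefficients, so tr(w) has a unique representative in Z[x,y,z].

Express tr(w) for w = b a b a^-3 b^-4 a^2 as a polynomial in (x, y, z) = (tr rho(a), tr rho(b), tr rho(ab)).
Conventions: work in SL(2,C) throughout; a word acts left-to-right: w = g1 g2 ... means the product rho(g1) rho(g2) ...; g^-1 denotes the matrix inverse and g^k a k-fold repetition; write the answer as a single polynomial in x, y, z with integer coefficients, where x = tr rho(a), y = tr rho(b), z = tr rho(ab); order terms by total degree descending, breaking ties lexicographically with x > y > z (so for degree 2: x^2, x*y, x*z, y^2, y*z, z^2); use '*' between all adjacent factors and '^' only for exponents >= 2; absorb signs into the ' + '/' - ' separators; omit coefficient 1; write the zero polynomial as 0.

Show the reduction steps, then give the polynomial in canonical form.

-x^4*y^4*z^2 + x^5*y^3*z + x^3*y^5*z + x^3*y^3*z^3 + 2*x^4*y^2*z^2 + x^2*y^4*z^2 - 2*x^5*y*z - 7*x^3*y^3*z - 2*x^3*y*z^3 - x*y^5*z - x*y^3*z^3 - 2*x^2*y^2*z^2 + 10*x^3*y*z + 5*x*y^3*z + 2*x*y*z^3 + x^2*y^2 + y^4 + y^2*z^2 - 7*x*y*z - x^2 - 4*y^2 - z^2 + 2

tr(a b a b) = tr(b a) * tr(b a) - tr(1)   [split at repeated b] = z^2 - 2
tr(a b a) = tr(a) * tr(b a) - tr(b) = x*z - y
tr(b a b^2 a) = tr(b) * tr(a b a b) - tr(a b a) = y*z^2 - x*z - y
tr(a b^2) = tr(b) * tr(a b) - tr(a) = y*z - x
tr(b a b^2) = tr(b) * tr(a b^2) - tr(a b) = y^2*z - x*y - z
tr(b a^2 b a b) = tr(a) * tr(b a b^2 a) - tr(b a b^2) = x*y*z^2 - x^2*z - y^2*z + z
tr(b a b a b a) = tr(a b) * tr(a b a b) - tr(a^-1 b^-1)   [split at repeated a] = z^3 - 3*z
tr(b a^2 b a b a) = tr(a) * tr(b a b a b a) - tr(b a b a b) = x*z^3 - y*z^2 - 2*x*z + y
tr(a^2 b a b a^-1 b) = tr(b a^2 b a b) * tr(a) - tr(b a^2 b a b a) = x^2*y*z^2 - x^3*z - x*y^2*z - x*z^3 + y*z^2 + 3*x*z - y
tr(a^2 b a b a^-1 b^-1) = tr(a^2 b a b a^-1) * tr(b) - tr(a^2 b a b a^-1 b) = -x^2*y*z^2 + x^3*z + x*y^2*z + x*z^3 - 3*x*z - y
tr(a^2 b a b a^-1 b^-2) = tr(a^2 b a b a^-1 b^-1) * tr(b) - tr(a^2 b a b a^-1) = -x^2*y^2*z^2 + x^3*y*z + x*y^3*z + x*y*z^3 - 3*x*y*z - y^2 - z^2 + 2
tr(a^-1 b^-3 a^2 b a b) = tr(a^2 b a b a^-1 b^-2) * tr(b) - tr(a^2 b a b a^-1 b^-1) = -x^2*y^3*z^2 + x^3*y^2*z + x*y^4*z + x*y^2*z^3 + x^2*y*z^2 - x^3*z - 4*x*y^2*z - x*z^3 - y^3 - y*z^2 + 3*x*z + 3*y
tr(a^2 b a) = tr(a) * tr(a b a) - tr(a b) = x^2*z - x*y - z
tr(a^2 b a b) = tr(a) * tr(b a b a) - tr(b a b) = x*z^2 - y*z - x
tr(b^-1 a^2 b a) = tr(a^2 b a) * tr(b) - tr(a^2 b a b) = x^2*y*z - x*y^2 - x*z^2 + x
tr(b^-2 a^2 b a) = tr(b^-1 a^2 b a) * tr(b) - tr(b^-1 a^2 b a b) = x^2*y^2*z - x*y^3 - x*y*z^2 - x^2*z + 2*x*y + z
tr(b^-1 a^2 b a b a^-2 b^-2) = tr(a^-1 b^-3 a^2 b a b) * tr(a) - tr(a^-1 b^-3 a^2 b a b a) = -x^3*y^3*z^2 + x^4*y^2*z + x^2*y^4*z + x^2*y^2*z^3 + x^3*y*z^2 - x^4*z - 5*x^2*y^2*z - x^2*z^3 + 4*x^2*z + x*y - z
tr(b^-1 a^2 b a b a^-2) = tr(a^-1 b^-1 a^2 b a b) * tr(a) - tr(a^-1 b^-1 a^2 b a b a) = -x^3*y*z^2 + x^4*z + x^2*y^2*z + x^2*z^3 - 4*x^2*z + z
tr(b^-1 a^2 b a b a^-2 b^-1) = tr(b^-1 a^2 b a b a^-2) * tr(b) - tr(b^-1 a^2 b a b a^-2 b) = -x^3*y^2*z^2 + x^4*y*z + x^2*y^3*z + x^2*y*z^3 - 4*x^2*y*z + x
tr(a^-2 b^-4 a^2 b a b) = tr(b^-1 a^2 b a b a^-2 b^-2) * tr(b) - tr(b^-1 a^2 b a b a^-2 b^-1) = -x^3*y^4*z^2 + x^4*y^3*z + x^2*y^5*z + x^2*y^3*z^3 + 2*x^3*y^2*z^2 - 2*x^4*y*z - 6*x^2*y^3*z - 2*x^2*y*z^3 + 8*x^2*y*z + x*y^2 - y*z - x
tr(a^-1 b^-4 a^2 b a b) = tr(b^-1 a^2 b a b a^-1 b^-2) * tr(b) - tr(b^-1 a^2 b a b a^-1 b^-1) = -x^2*y^4*z^2 + x^3*y^3*z + x*y^5*z + x*y^3*z^3 + 2*x^2*y^2*z^2 - 2*x^3*y*z - 5*x*y^3*z - 2*x*y*z^3 - y^4 - y^2*z^2 + 6*x*y*z + 4*y^2 + z^2 - 2
tr(b a b a^-3 b^-4 a^2) = tr(a^-2 b^-4 a^2 b a b) * tr(a) - tr(a^-2 b^-4 a^2 b a b a) = -x^4*y^4*z^2 + x^5*y^3*z + x^3*y^5*z + x^3*y^3*z^3 + 2*x^4*y^2*z^2 + x^2*y^4*z^2 - 2*x^5*y*z - 7*x^3*y^3*z - 2*x^3*y*z^3 - x*y^5*z - x*y^3*z^3 - 2*x^2*y^2*z^2 + 10*x^3*y*z + 5*x*y^3*z + 2*x*y*z^3 + x^2*y^2 + y^4 + y^2*z^2 - 7*x*y*z - x^2 - 4*y^2 - z^2 + 2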